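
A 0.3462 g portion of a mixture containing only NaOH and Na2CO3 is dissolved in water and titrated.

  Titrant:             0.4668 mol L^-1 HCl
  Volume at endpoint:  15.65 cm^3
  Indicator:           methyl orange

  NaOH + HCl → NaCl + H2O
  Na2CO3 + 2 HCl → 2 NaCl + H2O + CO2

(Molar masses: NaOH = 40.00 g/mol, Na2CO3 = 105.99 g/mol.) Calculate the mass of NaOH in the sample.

0.1261 g

n(HCl) = 0.01565 × 0.4668 = 7.305 × 10^-3 mol
Let x = n(NaOH), y = n(Na2CO3).
Titrant: 1x + 2y = 7.305 × 10^-3;  mass: 40.00x + 105.99y = 0.3462
Solving, x = 3.151 × 10^-3 mol, y = 2.077 × 10^-3 mol
mass of NaOH = 3.151 × 10^-3 × 40.00 = 0.1261 g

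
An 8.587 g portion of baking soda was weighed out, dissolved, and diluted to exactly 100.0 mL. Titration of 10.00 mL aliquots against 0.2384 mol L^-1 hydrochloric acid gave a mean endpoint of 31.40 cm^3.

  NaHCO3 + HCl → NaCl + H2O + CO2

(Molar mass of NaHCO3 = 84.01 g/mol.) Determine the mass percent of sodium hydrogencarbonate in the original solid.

73.24 %

n(HCl) per titration = 0.03140 × 0.2384 = 7.486 × 10^-3 mol
n(NaHCO3) in each aliquot = 7.486 × 10^-3 mol (1:1 ratio)
n(NaHCO3) in the whole flask = 7.486 × 10^-3 × 100.0/10.00 = 0.07486 mol
mass of NaHCO3 = 0.07486 × 84.01 = 6.289 g
% NaHCO3 = 6.289 / 8.587 × 100 = 73.24 %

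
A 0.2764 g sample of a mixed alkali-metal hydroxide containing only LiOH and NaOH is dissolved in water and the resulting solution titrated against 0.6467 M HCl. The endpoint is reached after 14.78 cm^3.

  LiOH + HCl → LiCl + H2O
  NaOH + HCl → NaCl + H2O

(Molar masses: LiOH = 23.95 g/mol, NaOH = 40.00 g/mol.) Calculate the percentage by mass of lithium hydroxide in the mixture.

n(HCl) = 0.01478 × 0.6467 = 9.558 × 10^-3 mol
Let x = n(LiOH), y = n(NaOH).
Titrant: 1x + 1y = 9.558 × 10^-3;  mass: 23.95x + 40.00y = 0.2764
Solving, x = 6.600 × 10^-3 mol, y = 2.958 × 10^-3 mol
mass of LiOH = 6.600 × 10^-3 × 23.95 = 0.1581 g
% LiOH = 0.1581 / 0.2764 × 100 = 57.19 %

57.19 %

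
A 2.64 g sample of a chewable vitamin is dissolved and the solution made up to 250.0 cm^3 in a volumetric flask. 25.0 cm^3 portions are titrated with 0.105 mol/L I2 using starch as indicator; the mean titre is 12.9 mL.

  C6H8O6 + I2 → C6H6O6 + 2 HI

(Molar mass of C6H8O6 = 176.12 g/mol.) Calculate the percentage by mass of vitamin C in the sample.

n(I2) per titration = 0.0129 × 0.105 = 1.35 × 10^-3 mol
n(C6H8O6) in each aliquot = 1.35 × 10^-3 mol (1:1 ratio)
n(C6H8O6) in the whole flask = 1.35 × 10^-3 × 250.0/25.0 = 0.0135 mol
mass of C6H8O6 = 0.0135 × 176.12 = 2.39 g
% C6H8O6 = 2.39 / 2.64 × 100 = 90.4 %

90.4 %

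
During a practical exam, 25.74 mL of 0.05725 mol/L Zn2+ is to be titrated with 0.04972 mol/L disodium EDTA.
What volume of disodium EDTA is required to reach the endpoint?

Zn^2+ + EDTA^4- → [Zn(EDTA)]^2-
n(Zn2+) = 0.02574 L × 0.05725 mol/L = 1.474 × 10^-3 mol
n(EDTA) = 1.474 × 10^-3 mol (1:1 stoichiometry)
V(EDTA) = 1.474 × 10^-3 mol / 0.04972 mol/L = 0.02964 L = 29.64 mL

29.64 mL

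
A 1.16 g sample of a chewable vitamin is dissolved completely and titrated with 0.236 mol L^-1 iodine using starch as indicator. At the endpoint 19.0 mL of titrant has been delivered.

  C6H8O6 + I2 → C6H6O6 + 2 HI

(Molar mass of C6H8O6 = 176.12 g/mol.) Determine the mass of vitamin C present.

0.790 g

n(I2) = 0.0190 L × 0.236 mol/L = 4.48 × 10^-3 mol
n(C6H8O6) = 4.48 × 10^-3 mol (1:1 ratio)
mass of C6H8O6 = 4.48 × 10^-3 × 176.12 g/mol = 0.790 g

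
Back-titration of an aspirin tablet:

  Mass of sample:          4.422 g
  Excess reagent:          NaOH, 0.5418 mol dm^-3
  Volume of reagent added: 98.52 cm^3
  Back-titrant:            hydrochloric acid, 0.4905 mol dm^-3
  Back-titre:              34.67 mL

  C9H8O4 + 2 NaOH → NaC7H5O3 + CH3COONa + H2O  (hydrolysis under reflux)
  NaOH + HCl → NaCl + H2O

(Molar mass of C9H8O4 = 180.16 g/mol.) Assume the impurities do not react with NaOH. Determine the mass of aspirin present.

n(NaOH) added = 0.09852 × 0.5418 = 0.05338 mol
n(HCl) used in back-titration = 0.03467 × 0.4905 = 0.01701 mol
n(NaOH) left over = 0.01701 mol (1:1 ratio)
n(NaOH) consumed by analyte = 0.05338 − 0.01701 = 0.03637 mol
From the 1:2 ratio, n(C9H8O4) = 1/2 × 0.03637 = 0.01819 mol
mass of C9H8O4 = 0.01819 × 180.16 = 3.276 g

3.276 g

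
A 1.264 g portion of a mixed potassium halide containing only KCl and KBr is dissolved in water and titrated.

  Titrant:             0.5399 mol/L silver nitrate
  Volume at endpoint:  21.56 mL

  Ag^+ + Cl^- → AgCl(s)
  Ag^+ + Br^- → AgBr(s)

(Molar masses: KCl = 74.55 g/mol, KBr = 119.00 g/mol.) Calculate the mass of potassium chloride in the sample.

n(AgNO3) = 0.02156 × 0.5399 = 0.01164 mol
Let x = n(KCl), y = n(KBr).
Titrant: 1x + 1y = 0.01164;  mass: 74.55x + 119.00y = 1.264
Solving, x = 2.726 × 10^-3 mol, y = 8.914 × 10^-3 mol
mass of KCl = 2.726 × 10^-3 × 74.55 = 0.2033 g

0.2033 g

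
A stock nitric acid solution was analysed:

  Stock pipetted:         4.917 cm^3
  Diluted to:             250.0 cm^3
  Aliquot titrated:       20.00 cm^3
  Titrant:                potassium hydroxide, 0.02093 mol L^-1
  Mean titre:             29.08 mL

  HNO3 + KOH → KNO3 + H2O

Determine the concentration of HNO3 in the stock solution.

n(KOH) = 0.02908 × 0.02093 = 6.086 × 10^-4 mol
n(HNO3) in the aliquot = 6.086 × 10^-4 mol (1:1 ratio)
[HNO3]_dilute = 6.086 × 10^-4 / 0.02000 = 0.03043 mol/L
Dilution factor = 250.0 / 4.917 = 50.84
[HNO3]_stock = 0.03043 × 50.84 = 1.547 mol/L

1.547 mol/L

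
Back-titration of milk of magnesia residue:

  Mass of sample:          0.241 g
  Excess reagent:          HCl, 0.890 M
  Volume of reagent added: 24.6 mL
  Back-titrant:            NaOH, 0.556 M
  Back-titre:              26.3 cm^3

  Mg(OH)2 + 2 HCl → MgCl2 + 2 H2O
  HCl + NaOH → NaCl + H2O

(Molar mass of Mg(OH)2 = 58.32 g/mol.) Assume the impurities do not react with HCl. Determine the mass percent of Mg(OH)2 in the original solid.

88.0 %

n(HCl) added = 0.0246 × 0.890 = 0.0219 mol
n(NaOH) used in back-titration = 0.0263 × 0.556 = 0.0146 mol
n(HCl) left over = 0.0146 mol (1:1 ratio)
n(HCl) consumed by analyte = 0.0219 − 0.0146 = 7.27 × 10^-3 mol
From the 1:2 ratio, n(Mg(OH)2) = 1/2 × 7.27 × 10^-3 = 3.64 × 10^-3 mol
mass of Mg(OH)2 = 3.64 × 10^-3 × 58.32 = 0.212 g
% Mg(OH)2 = 0.212 / 0.241 × 100 = 88.0 %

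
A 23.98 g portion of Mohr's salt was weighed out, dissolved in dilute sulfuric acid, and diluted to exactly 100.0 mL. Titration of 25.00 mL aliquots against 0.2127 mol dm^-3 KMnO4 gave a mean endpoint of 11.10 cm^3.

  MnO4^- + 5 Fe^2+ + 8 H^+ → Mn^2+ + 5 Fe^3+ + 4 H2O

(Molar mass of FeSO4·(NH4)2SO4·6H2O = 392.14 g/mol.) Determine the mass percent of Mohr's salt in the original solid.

77.22 %

n(KMnO4) per titration = 0.01110 × 0.2127 = 2.361 × 10^-3 mol
From the 5:1 ratio, n(FeSO4·(NH4)2SO4·6H2O) in each aliquot = 5/1 × 2.361 × 10^-3 = 0.01180 mol
n(FeSO4·(NH4)2SO4·6H2O) in the whole flask = 0.01180 × 100.0/25.00 = 0.04722 mol
mass of FeSO4·(NH4)2SO4·6H2O = 0.04722 × 392.14 = 18.52 g
% FeSO4·(NH4)2SO4·6H2O = 18.52 / 23.98 × 100 = 77.22 %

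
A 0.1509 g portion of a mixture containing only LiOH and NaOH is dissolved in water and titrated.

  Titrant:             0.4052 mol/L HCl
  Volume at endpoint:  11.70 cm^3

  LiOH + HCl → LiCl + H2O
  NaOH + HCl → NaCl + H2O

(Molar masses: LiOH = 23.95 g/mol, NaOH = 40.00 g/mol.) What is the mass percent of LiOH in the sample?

38.30 %

n(HCl) = 0.01170 × 0.4052 = 4.741 × 10^-3 mol
Let x = n(LiOH), y = n(NaOH).
Titrant: 1x + 1y = 4.741 × 10^-3;  mass: 23.95x + 40.00y = 0.1509
Solving, x = 2.413 × 10^-3 mol, y = 2.328 × 10^-3 mol
mass of LiOH = 2.413 × 10^-3 × 23.95 = 0.05780 g
% LiOH = 0.05780 / 0.1509 × 100 = 38.30 %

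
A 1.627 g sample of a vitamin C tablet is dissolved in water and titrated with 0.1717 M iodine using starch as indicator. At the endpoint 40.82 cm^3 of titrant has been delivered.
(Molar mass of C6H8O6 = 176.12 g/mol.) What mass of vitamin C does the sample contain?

C6H8O6 + I2 → C6H6O6 + 2 HI
n(I2) = 0.04082 L × 0.1717 mol/L = 7.009 × 10^-3 mol
n(C6H8O6) = 7.009 × 10^-3 mol (1:1 ratio)
mass of C6H8O6 = 7.009 × 10^-3 × 176.12 g/mol = 1.234 g

1.234 g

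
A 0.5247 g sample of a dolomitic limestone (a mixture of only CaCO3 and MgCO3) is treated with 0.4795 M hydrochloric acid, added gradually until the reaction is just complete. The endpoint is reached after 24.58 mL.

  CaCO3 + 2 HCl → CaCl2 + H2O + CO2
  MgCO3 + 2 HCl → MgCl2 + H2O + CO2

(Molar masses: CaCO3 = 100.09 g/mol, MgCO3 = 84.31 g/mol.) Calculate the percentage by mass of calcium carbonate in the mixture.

33.67 %

n(HCl) = 0.02458 × 0.4795 = 0.01179 mol
Let x = n(CaCO3), y = n(MgCO3).
Titrant: 2x + 2y = 0.01179;  mass: 100.09x + 84.31y = 0.5247
Solving, x = 1.765 × 10^-3 mol, y = 4.128 × 10^-3 mol
mass of CaCO3 = 1.765 × 10^-3 × 100.09 = 0.1767 g
% CaCO3 = 0.1767 / 0.5247 × 100 = 33.67 %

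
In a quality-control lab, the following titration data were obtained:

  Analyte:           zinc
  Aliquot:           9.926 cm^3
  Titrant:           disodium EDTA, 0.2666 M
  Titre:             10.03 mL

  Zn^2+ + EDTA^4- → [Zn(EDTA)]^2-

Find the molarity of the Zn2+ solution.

0.2694 M

n(EDTA) = 0.01003 L × 0.2666 mol/L = 2.674 × 10^-3 mol
n(Zn2+) = 2.674 × 10^-3 mol (1:1 mole ratio)
[Zn2+] = 2.674 × 10^-3 mol / 0.009926 L = 0.2694 mol/L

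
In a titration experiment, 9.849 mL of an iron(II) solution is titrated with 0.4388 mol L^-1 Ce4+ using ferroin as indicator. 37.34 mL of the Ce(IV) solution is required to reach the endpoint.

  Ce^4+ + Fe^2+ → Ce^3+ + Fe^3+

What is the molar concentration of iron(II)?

1.664 mol/L

n(Ce4+) = 0.03734 L × 0.4388 mol/L = 0.01638 mol
n(Fe2+) = 0.01638 mol (1:1 mole ratio)
[Fe2+] = 0.01638 mol / 0.009849 L = 1.664 mol/L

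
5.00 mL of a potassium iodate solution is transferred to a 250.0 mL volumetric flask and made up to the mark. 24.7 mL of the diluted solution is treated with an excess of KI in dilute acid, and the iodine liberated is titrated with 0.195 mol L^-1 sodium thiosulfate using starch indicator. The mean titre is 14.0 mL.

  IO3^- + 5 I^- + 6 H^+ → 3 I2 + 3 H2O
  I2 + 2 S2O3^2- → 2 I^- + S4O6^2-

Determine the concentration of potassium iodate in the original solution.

n(S2O3^2-) = 0.0140 × 0.195 = 2.73 × 10^-3 mol
n(I2) = n(S2O3^2-)/2 = 1.36 × 10^-3 mol
From the 1:3 ratio, n(IO3^-) in the aliquot = 1/3 × 1.36 × 10^-3 = 4.55 × 10^-4 mol
[IO3^-]_dilute = 4.55 × 10^-4 / 0.0247 = 0.0184 mol/L
[IO3^-]_original = 0.0184 × 250.0/5.00 = 0.921 mol/L

0.921 mol/L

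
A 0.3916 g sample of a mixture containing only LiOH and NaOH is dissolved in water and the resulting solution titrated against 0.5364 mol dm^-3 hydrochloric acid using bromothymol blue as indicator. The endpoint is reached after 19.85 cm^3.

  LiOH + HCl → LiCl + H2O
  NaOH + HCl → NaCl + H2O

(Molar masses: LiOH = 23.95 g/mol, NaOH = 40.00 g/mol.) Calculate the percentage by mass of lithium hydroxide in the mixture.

13.07 %

n(HCl) = 0.01985 × 0.5364 = 0.01065 mol
Let x = n(LiOH), y = n(NaOH).
Titrant: 1x + 1y = 0.01065;  mass: 23.95x + 40.00y = 0.3916
Solving, x = 2.137 × 10^-3 mol, y = 8.510 × 10^-3 mol
mass of LiOH = 2.137 × 10^-3 × 23.95 = 0.05119 g
% LiOH = 0.05119 / 0.3916 × 100 = 13.07 %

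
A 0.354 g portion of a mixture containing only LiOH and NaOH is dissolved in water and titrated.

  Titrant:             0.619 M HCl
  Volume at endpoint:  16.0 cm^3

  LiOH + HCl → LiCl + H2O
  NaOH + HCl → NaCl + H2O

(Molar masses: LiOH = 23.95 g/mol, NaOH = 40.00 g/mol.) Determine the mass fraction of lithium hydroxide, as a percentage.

17.8 %

n(HCl) = 0.0160 × 0.619 = 9.90 × 10^-3 mol
Let x = n(LiOH), y = n(NaOH).
Titrant: 1x + 1y = 9.90 × 10^-3;  mass: 23.95x + 40.00y = 0.354
Solving, x = 2.63 × 10^-3 mol, y = 7.28 × 10^-3 mol
mass of LiOH = 2.63 × 10^-3 × 23.95 = 0.0629 g
% LiOH = 0.0629 / 0.354 × 100 = 17.8 %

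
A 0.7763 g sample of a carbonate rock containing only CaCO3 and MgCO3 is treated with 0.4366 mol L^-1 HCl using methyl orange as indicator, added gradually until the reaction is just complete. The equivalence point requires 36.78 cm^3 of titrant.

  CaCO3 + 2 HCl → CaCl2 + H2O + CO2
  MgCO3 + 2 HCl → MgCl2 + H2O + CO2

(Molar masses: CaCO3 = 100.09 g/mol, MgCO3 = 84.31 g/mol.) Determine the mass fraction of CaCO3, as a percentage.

81.19 %

n(HCl) = 0.03678 × 0.4366 = 0.01606 mol
Let x = n(CaCO3), y = n(MgCO3).
Titrant: 2x + 2y = 0.01606;  mass: 100.09x + 84.31y = 0.7763
Solving, x = 6.297 × 10^-3 mol, y = 1.732 × 10^-3 mol
mass of CaCO3 = 6.297 × 10^-3 × 100.09 = 0.6303 g
% CaCO3 = 0.6303 / 0.7763 × 100 = 81.19 %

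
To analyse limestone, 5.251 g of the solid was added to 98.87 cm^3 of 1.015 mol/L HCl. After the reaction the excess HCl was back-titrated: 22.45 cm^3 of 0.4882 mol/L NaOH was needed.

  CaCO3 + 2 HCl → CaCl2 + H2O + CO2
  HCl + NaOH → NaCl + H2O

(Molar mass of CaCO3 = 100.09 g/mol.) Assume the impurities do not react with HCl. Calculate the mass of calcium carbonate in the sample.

n(HCl) added = 0.09887 × 1.015 = 0.1004 mol
n(NaOH) used in back-titration = 0.02245 × 0.4882 = 0.01096 mol
n(HCl) left over = 0.01096 mol (1:1 ratio)
n(HCl) consumed by analyte = 0.1004 − 0.01096 = 0.08939 mol
From the 1:2 ratio, n(CaCO3) = 1/2 × 0.08939 = 0.04470 mol
mass of CaCO3 = 0.04470 × 100.09 = 4.474 g

4.474 g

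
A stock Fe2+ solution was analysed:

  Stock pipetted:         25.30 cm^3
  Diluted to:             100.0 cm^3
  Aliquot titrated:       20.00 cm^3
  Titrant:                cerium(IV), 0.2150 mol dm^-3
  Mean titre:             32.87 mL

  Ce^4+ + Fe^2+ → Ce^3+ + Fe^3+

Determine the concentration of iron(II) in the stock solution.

1.397 mol/L

n(Ce4+) = 0.03287 × 0.2150 = 7.067 × 10^-3 mol
n(Fe2+) in the aliquot = 7.067 × 10^-3 mol (1:1 ratio)
[Fe2+]_dilute = 7.067 × 10^-3 / 0.02000 = 0.3534 mol/L
Dilution factor = 100.0 / 25.30 = 3.953
[Fe2+]_stock = 0.3534 × 3.953 = 1.397 mol/L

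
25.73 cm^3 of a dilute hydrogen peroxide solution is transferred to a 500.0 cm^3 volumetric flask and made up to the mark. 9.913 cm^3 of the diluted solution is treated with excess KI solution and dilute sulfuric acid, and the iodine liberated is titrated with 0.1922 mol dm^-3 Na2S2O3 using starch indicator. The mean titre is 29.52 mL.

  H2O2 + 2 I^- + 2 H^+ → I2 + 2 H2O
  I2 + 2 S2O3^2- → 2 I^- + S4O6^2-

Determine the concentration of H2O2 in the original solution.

n(S2O3^2-) = 0.02952 × 0.1922 = 5.674 × 10^-3 mol
n(I2) = n(S2O3^2-)/2 = 2.837 × 10^-3 mol
n(H2O2) in the aliquot = 2.837 × 10^-3 mol (1:1 ratio)
[H2O2]_dilute = 2.837 × 10^-3 / 0.009913 = 0.2862 mol/L
[H2O2]_original = 0.2862 × 500.0/25.73 = 5.561 mol/L

5.561 mol/L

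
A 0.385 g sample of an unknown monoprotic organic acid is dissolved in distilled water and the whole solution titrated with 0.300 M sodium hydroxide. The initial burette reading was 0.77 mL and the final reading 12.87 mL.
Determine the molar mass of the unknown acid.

n(NaOH) = 0.0121 L × 0.300 mol/L = 3.63 × 10^-3 mol
n(HA) = 3.63 × 10^-3 mol (1:1 ratio)
M = m / n = 0.385 g / 3.63 × 10^-3 mol = 106 g/mol

106 g/mol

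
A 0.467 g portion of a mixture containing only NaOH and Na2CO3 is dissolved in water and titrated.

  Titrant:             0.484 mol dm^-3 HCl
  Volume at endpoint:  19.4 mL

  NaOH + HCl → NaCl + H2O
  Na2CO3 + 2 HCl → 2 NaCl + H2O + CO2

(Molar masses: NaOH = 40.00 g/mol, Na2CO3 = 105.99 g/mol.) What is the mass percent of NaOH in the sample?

20.2 %

n(HCl) = 0.0194 × 0.484 = 9.39 × 10^-3 mol
Let x = n(NaOH), y = n(Na2CO3).
Titrant: 1x + 2y = 9.39 × 10^-3;  mass: 40.00x + 105.99y = 0.467
Solving, x = 2.35 × 10^-3 mol, y = 3.52 × 10^-3 mol
mass of NaOH = 2.35 × 10^-3 × 40.00 = 0.0942 g
% NaOH = 0.0942 / 0.467 × 100 = 20.2 %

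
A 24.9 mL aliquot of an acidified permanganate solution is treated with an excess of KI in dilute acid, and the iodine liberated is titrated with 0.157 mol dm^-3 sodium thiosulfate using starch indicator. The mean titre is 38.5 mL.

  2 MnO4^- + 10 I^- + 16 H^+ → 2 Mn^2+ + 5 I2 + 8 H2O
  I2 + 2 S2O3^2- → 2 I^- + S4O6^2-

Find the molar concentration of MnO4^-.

n(S2O3^2-) = 0.0385 × 0.157 = 6.04 × 10^-3 mol
n(I2) = n(S2O3^2-)/2 = 3.02 × 10^-3 mol
From the 2:5 ratio, n(MnO4^-) in the aliquot = 2/5 × 3.02 × 10^-3 = 1.21 × 10^-3 mol
[MnO4^-] = 1.21 × 10^-3 / 0.0249 = 0.0486 mol/L

0.0486 mol/L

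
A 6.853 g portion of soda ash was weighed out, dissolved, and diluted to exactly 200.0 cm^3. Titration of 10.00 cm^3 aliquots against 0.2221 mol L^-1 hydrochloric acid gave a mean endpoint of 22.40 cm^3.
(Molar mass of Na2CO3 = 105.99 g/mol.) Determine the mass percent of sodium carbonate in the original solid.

76.95 %

Na2CO3 + 2 HCl → 2 NaCl + H2O + CO2
n(HCl) per titration = 0.02240 × 0.2221 = 4.975 × 10^-3 mol
From the 1:2 ratio, n(Na2CO3) in each aliquot = 1/2 × 4.975 × 10^-3 = 2.488 × 10^-3 mol
n(Na2CO3) in the whole flask = 2.488 × 10^-3 × 200.0/10.00 = 0.04975 mol
mass of Na2CO3 = 0.04975 × 105.99 = 5.273 g
% Na2CO3 = 5.273 / 6.853 × 100 = 76.95 %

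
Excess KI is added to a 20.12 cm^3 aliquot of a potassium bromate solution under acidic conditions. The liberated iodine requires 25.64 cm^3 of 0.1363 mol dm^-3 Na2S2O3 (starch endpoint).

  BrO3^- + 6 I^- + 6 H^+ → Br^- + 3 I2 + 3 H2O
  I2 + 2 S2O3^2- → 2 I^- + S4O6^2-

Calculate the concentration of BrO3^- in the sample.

0.02895 mol/L

n(S2O3^2-) = 0.02564 × 0.1363 = 3.495 × 10^-3 mol
n(I2) = n(S2O3^2-)/2 = 1.747 × 10^-3 mol
From the 1:3 ratio, n(BrO3^-) in the aliquot = 1/3 × 1.747 × 10^-3 = 5.825 × 10^-4 mol
[BrO3^-] = 5.825 × 10^-4 / 0.02012 = 0.02895 mol/L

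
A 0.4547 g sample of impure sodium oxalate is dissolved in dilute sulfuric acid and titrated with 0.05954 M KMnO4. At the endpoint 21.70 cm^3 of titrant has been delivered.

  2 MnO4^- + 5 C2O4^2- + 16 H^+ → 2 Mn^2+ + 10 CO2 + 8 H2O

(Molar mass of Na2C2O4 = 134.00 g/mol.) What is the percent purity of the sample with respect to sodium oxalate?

95.19 %

n(KMnO4) = 0.02170 L × 0.05954 mol/L = 1.292 × 10^-3 mol
From the 5:2 ratio, n(Na2C2O4) = 5/2 × 1.292 × 10^-3 = 3.230 × 10^-3 mol
mass of Na2C2O4 = 3.230 × 10^-3 × 134.00 g/mol = 0.4328 g
% Na2C2O4 = 0.4328 / 0.4547 × 100 = 95.19 %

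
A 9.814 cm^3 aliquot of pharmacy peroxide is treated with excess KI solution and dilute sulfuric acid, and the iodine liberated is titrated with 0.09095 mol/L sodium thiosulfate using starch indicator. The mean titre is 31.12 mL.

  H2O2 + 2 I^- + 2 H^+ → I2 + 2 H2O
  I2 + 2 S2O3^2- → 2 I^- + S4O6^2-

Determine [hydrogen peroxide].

0.1442 mol/L

n(S2O3^2-) = 0.03112 × 0.09095 = 2.830 × 10^-3 mol
n(I2) = n(S2O3^2-)/2 = 1.415 × 10^-3 mol
n(H2O2) in the aliquot = 1.415 × 10^-3 mol (1:1 ratio)
[H2O2] = 1.415 × 10^-3 / 0.009814 = 0.1442 mol/L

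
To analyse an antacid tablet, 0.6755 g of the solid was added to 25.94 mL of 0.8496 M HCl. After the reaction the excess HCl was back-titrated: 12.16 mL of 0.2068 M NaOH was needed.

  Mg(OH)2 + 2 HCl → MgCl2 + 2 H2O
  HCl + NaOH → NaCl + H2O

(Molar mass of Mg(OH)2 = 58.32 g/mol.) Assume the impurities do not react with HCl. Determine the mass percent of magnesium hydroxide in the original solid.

84.28 %

n(HCl) added = 0.02594 × 0.8496 = 0.02204 mol
n(NaOH) used in back-titration = 0.01216 × 0.2068 = 2.515 × 10^-3 mol
n(HCl) left over = 2.515 × 10^-3 mol (1:1 ratio)
n(HCl) consumed by analyte = 0.02204 − 2.515 × 10^-3 = 0.01952 mol
From the 1:2 ratio, n(Mg(OH)2) = 1/2 × 0.01952 = 9.762 × 10^-3 mol
mass of Mg(OH)2 = 9.762 × 10^-3 × 58.32 = 0.5693 g
% Mg(OH)2 = 0.5693 / 0.6755 × 100 = 84.28 %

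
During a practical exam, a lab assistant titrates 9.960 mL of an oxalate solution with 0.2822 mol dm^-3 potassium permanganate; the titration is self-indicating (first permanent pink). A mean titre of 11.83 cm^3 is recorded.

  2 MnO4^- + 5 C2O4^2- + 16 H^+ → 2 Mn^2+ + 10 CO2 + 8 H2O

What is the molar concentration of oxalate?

0.8380 mol/L

n(KMnO4) = 0.01183 L × 0.2822 mol/L = 3.338 × 10^-3 mol
From the 5:2 mole ratio, n(C2O4^2-) = 5/2 × 3.338 × 10^-3 = 8.346 × 10^-3 mol
[C2O4^2-] = 8.346 × 10^-3 mol / 0.009960 L = 0.8380 mol/L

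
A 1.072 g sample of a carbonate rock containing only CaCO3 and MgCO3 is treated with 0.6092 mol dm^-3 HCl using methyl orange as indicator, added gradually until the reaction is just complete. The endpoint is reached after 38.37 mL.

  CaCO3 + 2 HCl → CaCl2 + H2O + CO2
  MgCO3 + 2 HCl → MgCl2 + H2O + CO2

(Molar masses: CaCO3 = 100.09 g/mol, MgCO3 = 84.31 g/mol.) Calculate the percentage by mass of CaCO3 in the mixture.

n(HCl) = 0.03837 × 0.6092 = 0.02338 mol
Let x = n(CaCO3), y = n(MgCO3).
Titrant: 2x + 2y = 0.02338;  mass: 100.09x + 84.31y = 1.072
Solving, x = 5.490 × 10^-3 mol, y = 6.198 × 10^-3 mol
mass of CaCO3 = 5.490 × 10^-3 × 100.09 = 0.5495 g
% CaCO3 = 0.5495 / 1.072 × 100 = 51.26 %

51.26 %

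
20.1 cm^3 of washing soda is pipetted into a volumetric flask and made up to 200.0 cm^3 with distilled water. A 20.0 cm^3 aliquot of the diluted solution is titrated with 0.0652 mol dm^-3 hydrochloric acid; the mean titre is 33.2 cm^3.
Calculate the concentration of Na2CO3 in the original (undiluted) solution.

0.538 mol/L

Na2CO3 + 2 HCl → 2 NaCl + H2O + CO2
n(HCl) = 0.0332 × 0.0652 = 2.16 × 10^-3 mol
From the 1:2 ratio, n(Na2CO3) in the aliquot = 1/2 × 2.16 × 10^-3 = 1.08 × 10^-3 mol
[Na2CO3]_dilute = 1.08 × 10^-3 / 0.0200 = 0.0541 mol/L
Dilution factor = 200.0 / 20.1 = 9.950
[Na2CO3]_stock = 0.0541 × 9.950 = 0.538 mol/L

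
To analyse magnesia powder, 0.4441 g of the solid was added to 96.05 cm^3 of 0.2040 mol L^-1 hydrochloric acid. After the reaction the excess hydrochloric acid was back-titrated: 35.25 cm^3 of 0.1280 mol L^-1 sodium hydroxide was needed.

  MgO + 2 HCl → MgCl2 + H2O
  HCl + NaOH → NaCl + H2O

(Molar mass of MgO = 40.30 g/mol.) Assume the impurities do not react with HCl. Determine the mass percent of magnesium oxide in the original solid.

68.43 %

n(HCl) added = 0.09605 × 0.2040 = 0.01959 mol
n(NaOH) used in back-titration = 0.03525 × 0.1280 = 4.512 × 10^-3 mol
n(HCl) left over = 4.512 × 10^-3 mol (1:1 ratio)
n(HCl) consumed by analyte = 0.01959 − 4.512 × 10^-3 = 0.01508 mol
From the 1:2 ratio, n(MgO) = 1/2 × 0.01508 = 7.541 × 10^-3 mol
mass of MgO = 7.541 × 10^-3 × 40.30 = 0.3039 g
% MgO = 0.3039 / 0.4441 × 100 = 68.43 %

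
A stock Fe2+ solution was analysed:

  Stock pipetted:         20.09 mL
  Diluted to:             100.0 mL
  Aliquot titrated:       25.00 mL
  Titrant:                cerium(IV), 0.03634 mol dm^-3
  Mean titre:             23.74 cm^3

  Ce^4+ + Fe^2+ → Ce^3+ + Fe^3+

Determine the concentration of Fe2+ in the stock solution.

0.1718 mol/L

n(Ce4+) = 0.02374 × 0.03634 = 8.627 × 10^-4 mol
n(Fe2+) in the aliquot = 8.627 × 10^-4 mol (1:1 ratio)
[Fe2+]_dilute = 8.627 × 10^-4 / 0.02500 = 0.03451 mol/L
Dilution factor = 100.0 / 20.09 = 4.978
[Fe2+]_stock = 0.03451 × 4.978 = 0.1718 mol/L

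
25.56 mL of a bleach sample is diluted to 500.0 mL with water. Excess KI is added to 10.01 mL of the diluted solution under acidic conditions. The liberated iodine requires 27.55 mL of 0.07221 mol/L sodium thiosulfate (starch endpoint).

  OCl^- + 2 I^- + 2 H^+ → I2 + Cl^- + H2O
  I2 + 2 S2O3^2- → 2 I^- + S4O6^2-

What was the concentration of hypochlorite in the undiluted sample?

n(S2O3^2-) = 0.02755 × 0.07221 = 1.989 × 10^-3 mol
n(I2) = n(S2O3^2-)/2 = 9.947 × 10^-4 mol
n(OCl^-) in the aliquot = 9.947 × 10^-4 mol (1:1 ratio)
[OCl^-]_dilute = 9.947 × 10^-4 / 0.01001 = 0.09937 mol/L
[OCl^-]_original = 0.09937 × 500.0/25.56 = 1.944 mol/L

1.944 mol/L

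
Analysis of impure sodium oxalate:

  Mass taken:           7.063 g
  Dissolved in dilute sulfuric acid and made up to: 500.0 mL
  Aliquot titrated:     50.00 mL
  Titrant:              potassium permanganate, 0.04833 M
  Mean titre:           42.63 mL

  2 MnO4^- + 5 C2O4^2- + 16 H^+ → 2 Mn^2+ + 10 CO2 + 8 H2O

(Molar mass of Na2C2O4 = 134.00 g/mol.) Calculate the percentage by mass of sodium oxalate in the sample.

97.72 %

n(KMnO4) per titration = 0.04263 × 0.04833 = 2.060 × 10^-3 mol
From the 5:2 ratio, n(Na2C2O4) in each aliquot = 5/2 × 2.060 × 10^-3 = 5.151 × 10^-3 mol
n(Na2C2O4) in the whole flask = 5.151 × 10^-3 × 500.0/50.00 = 0.05151 mol
mass of Na2C2O4 = 0.05151 × 134.00 = 6.902 g
% Na2C2O4 = 6.902 / 7.063 × 100 = 97.72 %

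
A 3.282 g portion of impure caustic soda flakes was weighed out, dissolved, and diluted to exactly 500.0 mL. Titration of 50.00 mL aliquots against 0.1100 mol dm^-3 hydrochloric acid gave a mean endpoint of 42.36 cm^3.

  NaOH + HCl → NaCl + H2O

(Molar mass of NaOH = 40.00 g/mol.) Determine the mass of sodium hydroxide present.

1.864 g

n(HCl) per titration = 0.04236 × 0.1100 = 4.660 × 10^-3 mol
n(NaOH) in each aliquot = 4.660 × 10^-3 mol (1:1 ratio)
n(NaOH) in the whole flask = 4.660 × 10^-3 × 500.0/50.00 = 0.04660 mol
mass of NaOH = 0.04660 × 40.00 = 1.864 g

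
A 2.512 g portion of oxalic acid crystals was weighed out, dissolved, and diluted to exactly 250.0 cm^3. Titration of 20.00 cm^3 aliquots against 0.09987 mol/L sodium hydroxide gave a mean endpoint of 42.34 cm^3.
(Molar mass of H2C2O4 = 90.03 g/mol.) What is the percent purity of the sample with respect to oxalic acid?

94.72 %

H2C2O4 + 2 NaOH → Na2C2O4 + 2 H2O
n(NaOH) per titration = 0.04234 × 0.09987 = 4.228 × 10^-3 mol
From the 1:2 ratio, n(H2C2O4) in each aliquot = 1/2 × 4.228 × 10^-3 = 2.114 × 10^-3 mol
n(H2C2O4) in the whole flask = 2.114 × 10^-3 × 250.0/20.00 = 0.02643 mol
mass of H2C2O4 = 0.02643 × 90.03 = 2.379 g
% H2C2O4 = 2.379 / 2.512 × 100 = 94.72 %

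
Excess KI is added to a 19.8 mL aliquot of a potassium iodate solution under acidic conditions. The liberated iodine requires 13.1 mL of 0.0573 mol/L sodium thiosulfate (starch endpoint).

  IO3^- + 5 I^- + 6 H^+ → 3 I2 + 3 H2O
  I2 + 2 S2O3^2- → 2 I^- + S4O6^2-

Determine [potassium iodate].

0.00632 mol/L

n(S2O3^2-) = 0.0131 × 0.0573 = 7.51 × 10^-4 mol
n(I2) = n(S2O3^2-)/2 = 3.75 × 10^-4 mol
From the 1:3 ratio, n(IO3^-) in the aliquot = 1/3 × 3.75 × 10^-4 = 1.25 × 10^-4 mol
[IO3^-] = 1.25 × 10^-4 / 0.0198 = 0.00632 mol/L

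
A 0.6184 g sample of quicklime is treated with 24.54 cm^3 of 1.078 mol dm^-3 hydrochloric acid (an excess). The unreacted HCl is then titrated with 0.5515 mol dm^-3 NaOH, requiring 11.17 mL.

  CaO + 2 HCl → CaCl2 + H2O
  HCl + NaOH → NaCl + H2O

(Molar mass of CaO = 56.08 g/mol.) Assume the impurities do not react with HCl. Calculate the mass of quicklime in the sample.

0.5690 g

n(HCl) added = 0.02454 × 1.078 = 0.02645 mol
n(NaOH) used in back-titration = 0.01117 × 0.5515 = 6.160 × 10^-3 mol
n(HCl) left over = 6.160 × 10^-3 mol (1:1 ratio)
n(HCl) consumed by analyte = 0.02645 − 6.160 × 10^-3 = 0.02029 mol
From the 1:2 ratio, n(CaO) = 1/2 × 0.02029 = 0.01015 mol
mass of CaO = 0.01015 × 56.08 = 0.5690 g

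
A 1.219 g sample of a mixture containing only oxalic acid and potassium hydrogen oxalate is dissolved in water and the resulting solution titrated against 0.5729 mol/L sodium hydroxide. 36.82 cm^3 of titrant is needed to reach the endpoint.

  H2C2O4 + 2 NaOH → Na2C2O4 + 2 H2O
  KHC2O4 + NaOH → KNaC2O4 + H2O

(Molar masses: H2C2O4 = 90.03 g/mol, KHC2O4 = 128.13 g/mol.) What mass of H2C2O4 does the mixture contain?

n(NaOH) = 0.03682 × 0.5729 = 0.02109 mol
Let x = n(H2C2O4), y = n(KHC2O4).
Titrant: 2x + 1y = 0.02109;  mass: 90.03x + 128.13y = 1.219
Solving, x = 8.926 × 10^-3 mol, y = 3.242 × 10^-3 mol
mass of H2C2O4 = 8.926 × 10^-3 × 90.03 = 0.8036 g

0.8036 g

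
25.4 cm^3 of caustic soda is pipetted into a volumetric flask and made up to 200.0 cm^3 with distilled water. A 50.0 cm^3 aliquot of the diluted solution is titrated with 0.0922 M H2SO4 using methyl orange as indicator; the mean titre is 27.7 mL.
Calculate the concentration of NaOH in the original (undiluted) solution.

0.804 M

2 NaOH + H2SO4 → Na2SO4 + 2 H2O
n(H2SO4) = 0.0277 × 0.0922 = 2.55 × 10^-3 mol
From the 2:1 ratio, n(NaOH) in the aliquot = 2/1 × 2.55 × 10^-3 = 5.11 × 10^-3 mol
[NaOH]_dilute = 5.11 × 10^-3 / 0.0500 = 0.102 mol/L
Dilution factor = 200.0 / 25.4 = 7.874
[NaOH]_stock = 0.102 × 7.874 = 0.804 mol/L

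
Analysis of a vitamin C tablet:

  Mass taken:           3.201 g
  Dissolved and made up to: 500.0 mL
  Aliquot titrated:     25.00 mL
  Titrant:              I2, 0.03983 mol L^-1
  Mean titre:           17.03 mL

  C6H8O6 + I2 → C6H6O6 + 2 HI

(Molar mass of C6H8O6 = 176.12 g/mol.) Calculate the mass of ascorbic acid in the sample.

n(I2) per titration = 0.01703 × 0.03983 = 6.783 × 10^-4 mol
n(C6H8O6) in each aliquot = 6.783 × 10^-4 mol (1:1 ratio)
n(C6H8O6) in the whole flask = 6.783 × 10^-4 × 500.0/25.00 = 0.01357 mol
mass of C6H8O6 = 0.01357 × 176.12 = 2.389 g

2.389 g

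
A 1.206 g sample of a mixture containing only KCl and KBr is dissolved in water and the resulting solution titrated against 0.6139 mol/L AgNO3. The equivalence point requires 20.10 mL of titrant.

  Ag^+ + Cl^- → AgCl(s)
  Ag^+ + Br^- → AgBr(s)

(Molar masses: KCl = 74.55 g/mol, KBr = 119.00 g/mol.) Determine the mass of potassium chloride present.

0.4401 g

n(AgNO3) = 0.02010 × 0.6139 = 0.01234 mol
Let x = n(KCl), y = n(KBr).
Titrant: 1x + 1y = 0.01234;  mass: 74.55x + 119.00y = 1.206
Solving, x = 5.903 × 10^-3 mol, y = 6.436 × 10^-3 mol
mass of KCl = 5.903 × 10^-3 × 74.55 = 0.4401 g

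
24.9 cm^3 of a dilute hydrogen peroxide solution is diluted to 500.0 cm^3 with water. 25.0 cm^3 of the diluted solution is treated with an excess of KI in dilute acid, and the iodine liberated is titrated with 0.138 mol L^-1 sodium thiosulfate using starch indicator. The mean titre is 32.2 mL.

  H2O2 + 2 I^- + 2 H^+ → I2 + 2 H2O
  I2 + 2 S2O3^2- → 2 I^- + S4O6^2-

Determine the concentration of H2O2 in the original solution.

n(S2O3^2-) = 0.0322 × 0.138 = 4.44 × 10^-3 mol
n(I2) = n(S2O3^2-)/2 = 2.22 × 10^-3 mol
n(H2O2) in the aliquot = 2.22 × 10^-3 mol (1:1 ratio)
[H2O2]_dilute = 2.22 × 10^-3 / 0.0250 = 0.0889 mol/L
[H2O2]_original = 0.0889 × 500.0/24.9 = 1.78 mol/L

1.78 mol/L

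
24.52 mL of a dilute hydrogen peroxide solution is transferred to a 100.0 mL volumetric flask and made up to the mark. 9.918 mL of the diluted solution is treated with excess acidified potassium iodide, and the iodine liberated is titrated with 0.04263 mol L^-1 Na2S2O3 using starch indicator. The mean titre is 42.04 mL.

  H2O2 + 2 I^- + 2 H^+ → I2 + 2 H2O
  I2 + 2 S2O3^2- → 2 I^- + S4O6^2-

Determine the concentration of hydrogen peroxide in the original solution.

n(S2O3^2-) = 0.04204 × 0.04263 = 1.792 × 10^-3 mol
n(I2) = n(S2O3^2-)/2 = 8.961 × 10^-4 mol
n(H2O2) in the aliquot = 8.961 × 10^-4 mol (1:1 ratio)
[H2O2]_dilute = 8.961 × 10^-4 / 0.009918 = 0.09035 mol/L
[H2O2]_original = 0.09035 × 100.0/24.52 = 0.3685 mol/L

0.3685 mol/L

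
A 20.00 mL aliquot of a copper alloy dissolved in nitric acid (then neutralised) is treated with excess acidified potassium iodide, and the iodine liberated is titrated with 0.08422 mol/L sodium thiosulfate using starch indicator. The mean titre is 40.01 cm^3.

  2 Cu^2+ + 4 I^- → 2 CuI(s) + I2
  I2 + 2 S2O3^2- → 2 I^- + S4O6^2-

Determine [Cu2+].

n(S2O3^2-) = 0.04001 × 0.08422 = 3.370 × 10^-3 mol
n(I2) = n(S2O3^2-)/2 = 1.685 × 10^-3 mol
From the 2:1 ratio, n(Cu2+) in the aliquot = 2/1 × 1.685 × 10^-3 = 3.370 × 10^-3 mol
[Cu2+] = 3.370 × 10^-3 / 0.02000 = 0.1685 mol/L

0.1685 mol/L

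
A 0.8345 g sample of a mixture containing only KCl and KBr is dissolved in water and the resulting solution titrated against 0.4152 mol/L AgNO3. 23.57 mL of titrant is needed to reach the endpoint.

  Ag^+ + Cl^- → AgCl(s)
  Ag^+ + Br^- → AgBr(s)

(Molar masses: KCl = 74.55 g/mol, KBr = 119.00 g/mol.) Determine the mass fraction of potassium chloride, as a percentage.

66.34 %

n(AgNO3) = 0.02357 × 0.4152 = 9.786 × 10^-3 mol
Let x = n(KCl), y = n(KBr).
Titrant: 1x + 1y = 9.786 × 10^-3;  mass: 74.55x + 119.00y = 0.8345
Solving, x = 7.426 × 10^-3 mol, y = 2.361 × 10^-3 mol
mass of KCl = 7.426 × 10^-3 × 74.55 = 0.5536 g
% KCl = 0.5536 / 0.8345 × 100 = 66.34 %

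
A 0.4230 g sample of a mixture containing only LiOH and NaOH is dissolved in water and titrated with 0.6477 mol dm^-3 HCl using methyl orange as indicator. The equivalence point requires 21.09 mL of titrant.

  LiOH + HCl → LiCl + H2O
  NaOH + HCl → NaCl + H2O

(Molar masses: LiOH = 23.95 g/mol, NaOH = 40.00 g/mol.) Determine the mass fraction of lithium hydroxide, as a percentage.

n(HCl) = 0.02109 × 0.6477 = 0.01366 mol
Let x = n(LiOH), y = n(NaOH).
Titrant: 1x + 1y = 0.01366;  mass: 23.95x + 40.00y = 0.4230
Solving, x = 7.688 × 10^-3 mol, y = 5.972 × 10^-3 mol
mass of LiOH = 7.688 × 10^-3 × 23.95 = 0.1841 g
% LiOH = 0.1841 / 0.4230 × 100 = 43.53 %

43.53 %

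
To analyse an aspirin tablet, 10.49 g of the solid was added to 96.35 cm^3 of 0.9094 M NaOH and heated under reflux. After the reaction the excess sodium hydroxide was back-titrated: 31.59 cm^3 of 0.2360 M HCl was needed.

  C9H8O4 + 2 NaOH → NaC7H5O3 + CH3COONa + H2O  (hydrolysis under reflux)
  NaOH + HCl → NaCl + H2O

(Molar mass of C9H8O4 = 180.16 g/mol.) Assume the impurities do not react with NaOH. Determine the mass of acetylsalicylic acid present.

7.221 g

n(NaOH) added = 0.09635 × 0.9094 = 0.08762 mol
n(HCl) used in back-titration = 0.03159 × 0.2360 = 7.455 × 10^-3 mol
n(NaOH) left over = 7.455 × 10^-3 mol (1:1 ratio)
n(NaOH) consumed by analyte = 0.08762 − 7.455 × 10^-3 = 0.08017 mol
From the 1:2 ratio, n(C9H8O4) = 1/2 × 0.08017 = 0.04008 mol
mass of C9H8O4 = 0.04008 × 180.16 = 7.221 g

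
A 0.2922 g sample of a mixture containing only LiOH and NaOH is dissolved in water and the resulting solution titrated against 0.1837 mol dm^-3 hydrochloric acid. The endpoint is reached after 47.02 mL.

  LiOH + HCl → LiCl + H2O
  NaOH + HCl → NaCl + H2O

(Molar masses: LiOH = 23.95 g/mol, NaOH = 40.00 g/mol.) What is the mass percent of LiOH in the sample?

27.22 %

n(HCl) = 0.04702 × 0.1837 = 8.638 × 10^-3 mol
Let x = n(LiOH), y = n(NaOH).
Titrant: 1x + 1y = 8.638 × 10^-3;  mass: 23.95x + 40.00y = 0.2922
Solving, x = 3.321 × 10^-3 mol, y = 5.317 × 10^-3 mol
mass of LiOH = 3.321 × 10^-3 × 23.95 = 0.07954 g
% LiOH = 0.07954 / 0.2922 × 100 = 27.22 %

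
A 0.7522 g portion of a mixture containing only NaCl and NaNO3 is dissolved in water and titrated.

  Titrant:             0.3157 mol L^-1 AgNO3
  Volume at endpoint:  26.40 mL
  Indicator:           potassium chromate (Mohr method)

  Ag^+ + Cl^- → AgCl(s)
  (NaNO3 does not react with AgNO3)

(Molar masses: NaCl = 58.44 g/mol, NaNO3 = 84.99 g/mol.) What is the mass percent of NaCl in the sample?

64.75 %

n(AgNO3) = 0.02640 × 0.3157 = 8.334 × 10^-3 mol
Let x = n(NaCl), y = n(NaNO3).
Titrant: 1x = 8.334 × 10^-3;  mass: 58.44x + 84.99y = 0.7522
Solving, x = 8.334 × 10^-3 mol, y = 3.120 × 10^-3 mol
mass of NaCl = 8.334 × 10^-3 × 58.44 = 0.4871 g
% NaCl = 0.4871 / 0.7522 × 100 = 64.75 %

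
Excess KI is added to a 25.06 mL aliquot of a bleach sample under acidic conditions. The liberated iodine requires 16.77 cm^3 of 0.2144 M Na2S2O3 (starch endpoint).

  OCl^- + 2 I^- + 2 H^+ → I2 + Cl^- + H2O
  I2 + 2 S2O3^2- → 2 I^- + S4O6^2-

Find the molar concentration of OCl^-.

n(S2O3^2-) = 0.01677 × 0.2144 = 3.595 × 10^-3 mol
n(I2) = n(S2O3^2-)/2 = 1.798 × 10^-3 mol
n(OCl^-) in the aliquot = 1.798 × 10^-3 mol (1:1 ratio)
[OCl^-] = 1.798 × 10^-3 / 0.02506 = 0.07174 mol/L

0.07174 M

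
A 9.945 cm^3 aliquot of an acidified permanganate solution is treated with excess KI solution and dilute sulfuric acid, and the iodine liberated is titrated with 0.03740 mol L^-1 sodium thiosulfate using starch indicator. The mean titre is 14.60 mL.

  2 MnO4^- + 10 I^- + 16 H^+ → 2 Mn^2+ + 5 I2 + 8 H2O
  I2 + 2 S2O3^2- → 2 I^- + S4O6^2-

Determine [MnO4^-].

n(S2O3^2-) = 0.01460 × 0.03740 = 5.460 × 10^-4 mol
n(I2) = n(S2O3^2-)/2 = 2.730 × 10^-4 mol
From the 2:5 ratio, n(MnO4^-) in the aliquot = 2/5 × 2.730 × 10^-4 = 1.092 × 10^-4 mol
[MnO4^-] = 1.092 × 10^-4 / 0.009945 = 0.01098 mol/L

0.01098 mol/L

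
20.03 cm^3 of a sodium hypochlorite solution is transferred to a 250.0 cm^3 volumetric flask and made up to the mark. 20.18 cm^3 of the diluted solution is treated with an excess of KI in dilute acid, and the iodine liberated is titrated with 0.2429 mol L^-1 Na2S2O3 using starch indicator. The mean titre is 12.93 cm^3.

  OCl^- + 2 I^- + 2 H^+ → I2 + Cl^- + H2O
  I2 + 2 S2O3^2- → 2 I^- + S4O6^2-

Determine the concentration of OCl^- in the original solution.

n(S2O3^2-) = 0.01293 × 0.2429 = 3.141 × 10^-3 mol
n(I2) = n(S2O3^2-)/2 = 1.570 × 10^-3 mol
n(OCl^-) in the aliquot = 1.570 × 10^-3 mol (1:1 ratio)
[OCl^-]_dilute = 1.570 × 10^-3 / 0.02018 = 0.07782 mol/L
[OCl^-]_original = 0.07782 × 250.0/20.03 = 0.9713 mol/L

0.9713 mol/L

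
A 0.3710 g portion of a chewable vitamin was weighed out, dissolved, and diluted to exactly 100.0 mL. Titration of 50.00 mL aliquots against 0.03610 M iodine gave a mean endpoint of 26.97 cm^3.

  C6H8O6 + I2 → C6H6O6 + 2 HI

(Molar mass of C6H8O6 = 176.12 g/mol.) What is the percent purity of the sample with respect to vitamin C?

n(I2) per titration = 0.02697 × 0.03610 = 9.736 × 10^-4 mol
n(C6H8O6) in each aliquot = 9.736 × 10^-4 mol (1:1 ratio)
n(C6H8O6) in the whole flask = 9.736 × 10^-4 × 100.0/50.00 = 1.947 × 10^-3 mol
mass of C6H8O6 = 1.947 × 10^-3 × 176.12 = 0.3429 g
% C6H8O6 = 0.3429 / 0.3710 × 100 = 92.44 %

92.44 %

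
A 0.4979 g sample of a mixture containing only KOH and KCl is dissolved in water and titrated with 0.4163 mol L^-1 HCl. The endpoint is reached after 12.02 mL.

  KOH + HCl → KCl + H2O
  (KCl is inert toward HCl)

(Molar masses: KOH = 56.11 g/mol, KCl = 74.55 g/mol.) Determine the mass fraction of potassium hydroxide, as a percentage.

56.39 %

n(HCl) = 0.01202 × 0.4163 = 5.004 × 10^-3 mol
Let x = n(KOH), y = n(KCl).
Titrant: 1x = 5.004 × 10^-3;  mass: 56.11x + 74.55y = 0.4979
Solving, x = 5.004 × 10^-3 mol, y = 2.913 × 10^-3 mol
mass of KOH = 5.004 × 10^-3 × 56.11 = 0.2808 g
% KOH = 0.2808 / 0.4979 × 100 = 56.39 %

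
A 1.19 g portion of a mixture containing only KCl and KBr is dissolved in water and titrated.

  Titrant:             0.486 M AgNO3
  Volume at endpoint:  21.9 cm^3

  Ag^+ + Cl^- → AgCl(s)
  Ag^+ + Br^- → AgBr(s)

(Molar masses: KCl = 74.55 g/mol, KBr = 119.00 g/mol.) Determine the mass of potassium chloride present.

n(AgNO3) = 0.0219 × 0.486 = 0.0106 mol
Let x = n(KCl), y = n(KBr).
Titrant: 1x + 1y = 0.0106;  mass: 74.55x + 119.00y = 1.19
Solving, x = 1.72 × 10^-3 mol, y = 8.92 × 10^-3 mol
mass of KCl = 1.72 × 10^-3 × 74.55 = 0.128 g

0.128 g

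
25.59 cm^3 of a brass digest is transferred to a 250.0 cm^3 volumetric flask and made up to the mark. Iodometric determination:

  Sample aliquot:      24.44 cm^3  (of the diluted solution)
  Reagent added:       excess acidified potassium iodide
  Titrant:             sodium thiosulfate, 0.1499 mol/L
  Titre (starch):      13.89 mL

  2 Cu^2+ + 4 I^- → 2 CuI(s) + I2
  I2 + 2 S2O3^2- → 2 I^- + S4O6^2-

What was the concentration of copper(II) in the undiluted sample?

0.8323 mol/L

n(S2O3^2-) = 0.01389 × 0.1499 = 2.082 × 10^-3 mol
n(I2) = n(S2O3^2-)/2 = 1.041 × 10^-3 mol
From the 2:1 ratio, n(Cu2+) in the aliquot = 2/1 × 1.041 × 10^-3 = 2.082 × 10^-3 mol
[Cu2+]_dilute = 2.082 × 10^-3 / 0.02444 = 0.08519 mol/L
[Cu2+]_original = 0.08519 × 250.0/25.59 = 0.8323 mol/L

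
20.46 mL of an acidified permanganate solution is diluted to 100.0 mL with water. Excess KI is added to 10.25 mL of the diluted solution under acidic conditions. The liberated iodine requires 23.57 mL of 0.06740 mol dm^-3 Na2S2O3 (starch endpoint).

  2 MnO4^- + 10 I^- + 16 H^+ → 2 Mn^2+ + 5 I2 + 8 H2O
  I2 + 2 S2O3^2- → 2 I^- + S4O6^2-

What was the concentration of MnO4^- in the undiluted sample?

n(S2O3^2-) = 0.02357 × 0.06740 = 1.589 × 10^-3 mol
n(I2) = n(S2O3^2-)/2 = 7.943 × 10^-4 mol
From the 2:5 ratio, n(MnO4^-) in the aliquot = 2/5 × 7.943 × 10^-4 = 3.177 × 10^-4 mol
[MnO4^-]_dilute = 3.177 × 10^-4 / 0.01025 = 0.03100 mol/L
[MnO4^-]_original = 0.03100 × 100.0/20.46 = 0.1515 mol/L

0.1515 mol/L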